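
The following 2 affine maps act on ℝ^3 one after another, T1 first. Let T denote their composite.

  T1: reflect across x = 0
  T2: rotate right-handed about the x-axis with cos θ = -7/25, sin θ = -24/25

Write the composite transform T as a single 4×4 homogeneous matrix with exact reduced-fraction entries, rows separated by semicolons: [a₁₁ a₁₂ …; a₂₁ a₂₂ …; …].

T1 = [-1 0 0 0; 0 1 0 0; 0 0 1 0; 0 0 0 1]
T2·T1 = [-1 0 0 0; 0 -7/25 24/25 0; 0 -24/25 -7/25 0; 0 0 0 1]

T = [-1 0 0 0; 0 -7/25 24/25 0; 0 -24/25 -7/25 0; 0 0 0 1]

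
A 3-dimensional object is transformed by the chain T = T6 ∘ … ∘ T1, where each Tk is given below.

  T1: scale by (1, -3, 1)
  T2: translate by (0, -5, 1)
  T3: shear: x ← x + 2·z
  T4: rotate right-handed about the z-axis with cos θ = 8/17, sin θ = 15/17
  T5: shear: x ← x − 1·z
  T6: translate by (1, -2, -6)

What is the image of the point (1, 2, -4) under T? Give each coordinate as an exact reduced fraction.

T(p) = (193/17, -197/17, -9)

T1 scale by (1, -3, 1): (1, 2, -4) → (1, -6, -4)
T2 translate by (0, -5, 1): (1, -6, -4) → (1, -11, -3)
T3 shear: x ← x + 2·z: (1, -11, -3) → (-5, -11, -3)
T4 rotate right-handed about the z-axis with cos θ = 8/17, sin θ = 15/17: (-5, -11, -3) → (125/17, -163/17, -3)
T5 shear: x ← x − 1·z: (125/17, -163/17, -3) → (176/17, -163/17, -3)
T6 translate by (1, -2, -6): (176/17, -163/17, -3) → (193/17, -197/17, -9)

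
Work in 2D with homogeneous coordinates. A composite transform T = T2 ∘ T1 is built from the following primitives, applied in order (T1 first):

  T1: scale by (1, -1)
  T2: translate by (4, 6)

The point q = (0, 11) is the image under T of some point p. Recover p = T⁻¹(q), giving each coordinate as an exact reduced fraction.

p = (-4, -5)

T1 = [1 0 0; 0 -1 0; 0 0 1]
T2·T1 = [1 0 4; 0 -1 6; 0 0 1]
det M = -1; M⁻¹ = [1 0 -4; 0 -1 6; 0 0 1]
M⁻¹ · (0, 11)ᵀ = (-4, -5)ᵀ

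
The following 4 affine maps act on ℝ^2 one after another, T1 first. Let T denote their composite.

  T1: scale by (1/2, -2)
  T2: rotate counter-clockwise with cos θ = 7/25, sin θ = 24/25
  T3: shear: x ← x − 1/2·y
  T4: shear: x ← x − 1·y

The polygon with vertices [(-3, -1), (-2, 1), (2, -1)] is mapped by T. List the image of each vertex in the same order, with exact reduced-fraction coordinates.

T1 scale by (1/2, -2): (-3, -1) → (-3/2, 2); (-2, 1) → (-1, -2); (2, -1) → (1, 2)
T2 rotate counter-clockwise with cos θ = 7/25, sin θ = 24/25: (-3/2, 2) → (-117/50, -22/25); (-1, -2) → (41/25, -38/25); (1, 2) → (-41/25, 38/25)
T3 shear: x ← x − 1/2·y: (-117/50, -22/25) → (-19/10, -22/25); (41/25, -38/25) → (12/5, -38/25); (-41/25, 38/25) → (-12/5, 38/25)
T4 shear: x ← x − 1·y: (-19/10, -22/25) → (-51/50, -22/25); (12/5, -38/25) → (98/25, -38/25); (-12/5, 38/25) → (-98/25, 38/25)

image vertices: (-51/50, -22/25), (98/25, -38/25), (-98/25, 38/25)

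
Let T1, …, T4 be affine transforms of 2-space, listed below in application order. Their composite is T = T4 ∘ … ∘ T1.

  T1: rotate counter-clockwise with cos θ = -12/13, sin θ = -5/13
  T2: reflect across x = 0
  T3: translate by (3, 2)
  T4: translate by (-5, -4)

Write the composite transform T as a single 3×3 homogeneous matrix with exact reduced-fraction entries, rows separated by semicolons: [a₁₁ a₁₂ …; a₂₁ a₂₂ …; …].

T1 = [-12/13 5/13 0; -5/13 -12/13 0; 0 0 1]
T2·T1 = [12/13 -5/13 0; -5/13 -12/13 0; 0 0 1]
T3·…·T1 = [12/13 -5/13 3; -5/13 -12/13 2; 0 0 1]
T4·…·T1 = [12/13 -5/13 -2; -5/13 -12/13 -2; 0 0 1]

T = [12/13 -5/13 -2; -5/13 -12/13 -2; 0 0 1]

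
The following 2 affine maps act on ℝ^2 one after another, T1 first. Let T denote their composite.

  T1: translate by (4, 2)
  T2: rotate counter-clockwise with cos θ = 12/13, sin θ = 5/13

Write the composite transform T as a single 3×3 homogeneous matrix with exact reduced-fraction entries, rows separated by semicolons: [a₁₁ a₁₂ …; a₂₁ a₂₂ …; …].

T = [12/13 -5/13 38/13; 5/13 12/13 44/13; 0 0 1]

T1 = [1 0 4; 0 1 2; 0 0 1]
T2·T1 = [12/13 -5/13 38/13; 5/13 12/13 44/13; 0 0 1]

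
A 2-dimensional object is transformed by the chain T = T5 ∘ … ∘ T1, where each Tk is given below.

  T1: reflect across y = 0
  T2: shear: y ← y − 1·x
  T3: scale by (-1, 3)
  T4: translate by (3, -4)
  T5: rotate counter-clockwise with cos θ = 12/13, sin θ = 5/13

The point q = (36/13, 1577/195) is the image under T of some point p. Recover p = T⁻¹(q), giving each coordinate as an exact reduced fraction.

T1 = [1 0 0; 0 -1 0; 0 0 1]
T2·T1 = [1 0 0; -1 -1 0; 0 0 1]
T3·…·T1 = [-1 0 0; -3 -3 0; 0 0 1]
T4·…·T1 = [-1 0 3; -3 -3 -4; 0 0 1]
T5·…·T1 = [3/13 15/13 56/13; -41/13 -36/13 -33/13; 0 0 1]
det M = 3; M⁻¹ = [-12/13 -5/13 3; 41/39 1/13 -13/3; 0 0 1]
M⁻¹ · (36/13, 1577/195)ᵀ = (-8/3, -4/5)ᵀ

p = (-8/3, -4/5)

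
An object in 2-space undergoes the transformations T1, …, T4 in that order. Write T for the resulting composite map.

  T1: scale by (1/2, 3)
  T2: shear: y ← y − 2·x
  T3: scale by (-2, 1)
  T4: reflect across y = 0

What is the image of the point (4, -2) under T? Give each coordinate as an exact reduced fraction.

T1 scale by (1/2, 3): (4, -2) → (2, -6)
T2 shear: y ← y − 2·x: (2, -6) → (2, -10)
T3 scale by (-2, 1): (2, -10) → (-4, -10)
T4 reflect across y = 0: (-4, -10) → (-4, 10)

T(p) = (-4, 10)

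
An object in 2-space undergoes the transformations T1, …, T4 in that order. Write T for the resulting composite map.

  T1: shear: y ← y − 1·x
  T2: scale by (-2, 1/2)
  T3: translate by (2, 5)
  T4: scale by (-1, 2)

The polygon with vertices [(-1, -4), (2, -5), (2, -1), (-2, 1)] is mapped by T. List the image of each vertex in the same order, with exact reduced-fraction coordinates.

image vertices: (-4, 7), (2, 3), (2, 7), (-6, 13)

T1 shear: y ← y − 1·x: (-1, -4) → (-1, -3); (2, -5) → (2, -7); (2, -1) → (2, -3); (-2, 1) → (-2, 3)
T2 scale by (-2, 1/2): (-1, -3) → (2, -3/2); (2, -7) → (-4, -7/2); (2, -3) → (-4, -3/2); (-2, 3) → (4, 3/2)
T3 translate by (2, 5): (2, -3/2) → (4, 7/2); (-4, -7/2) → (-2, 3/2); (-4, -3/2) → (-2, 7/2); (4, 3/2) → (6, 13/2)
T4 scale by (-1, 2): (4, 7/2) → (-4, 7); (-2, 3/2) → (2, 3); (-2, 7/2) → (2, 7); (6, 13/2) → (-6, 13)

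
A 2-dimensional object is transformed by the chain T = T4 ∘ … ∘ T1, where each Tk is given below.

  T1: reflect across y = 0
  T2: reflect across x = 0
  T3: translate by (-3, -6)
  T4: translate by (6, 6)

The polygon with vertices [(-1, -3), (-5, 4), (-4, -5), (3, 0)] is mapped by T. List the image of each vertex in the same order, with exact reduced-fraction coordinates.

T1 reflect across y = 0: (-1, -3) → (-1, 3); (-5, 4) → (-5, -4); (-4, -5) → (-4, 5); (3, 0) → (3, 0)
T2 reflect across x = 0: (-1, 3) → (1, 3); (-5, -4) → (5, -4); (-4, 5) → (4, 5); (3, 0) → (-3, 0)
T3 translate by (-3, -6): (1, 3) → (-2, -3); (5, -4) → (2, -10); (4, 5) → (1, -1); (-3, 0) → (-6, -6)
T4 translate by (6, 6): (-2, -3) → (4, 3); (2, -10) → (8, -4); (1, -1) → (7, 5); (-6, -6) → (0, 0)

image vertices: (4, 3), (8, -4), (7, 5), (0, 0)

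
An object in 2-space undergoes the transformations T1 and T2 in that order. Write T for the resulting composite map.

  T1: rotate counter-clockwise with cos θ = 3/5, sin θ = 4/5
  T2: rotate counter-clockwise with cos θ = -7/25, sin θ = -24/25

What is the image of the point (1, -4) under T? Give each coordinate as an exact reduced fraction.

T(p) = (-13/5, -16/5)

T1 rotate counter-clockwise with cos θ = 3/5, sin θ = 4/5: (1, -4) → (19/5, -8/5)
T2 rotate counter-clockwise with cos θ = -7/25, sin θ = -24/25: (19/5, -8/5) → (-13/5, -16/5)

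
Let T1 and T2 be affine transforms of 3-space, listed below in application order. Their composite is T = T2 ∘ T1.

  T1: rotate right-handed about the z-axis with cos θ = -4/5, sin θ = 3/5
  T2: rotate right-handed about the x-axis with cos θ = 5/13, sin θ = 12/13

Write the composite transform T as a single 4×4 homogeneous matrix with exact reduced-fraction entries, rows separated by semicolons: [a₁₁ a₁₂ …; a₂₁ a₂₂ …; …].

T = [-4/5 -3/5 0 0; 3/13 -4/13 -12/13 0; 36/65 -48/65 5/13 0; 0 0 0 1]

T1 = [-4/5 -3/5 0 0; 3/5 -4/5 0 0; 0 0 1 0; 0 0 0 1]
T2·T1 = [-4/5 -3/5 0 0; 3/13 -4/13 -12/13 0; 36/65 -48/65 5/13 0; 0 0 0 1]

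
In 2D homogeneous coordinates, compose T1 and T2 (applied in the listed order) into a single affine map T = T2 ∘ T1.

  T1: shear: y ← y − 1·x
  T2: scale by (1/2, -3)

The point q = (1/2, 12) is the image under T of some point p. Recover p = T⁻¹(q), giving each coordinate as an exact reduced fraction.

T1 = [1 0 0; -1 1 0; 0 0 1]
T2·T1 = [1/2 0 0; 3 -3 0; 0 0 1]
det M = -3/2; M⁻¹ = [2 0 0; 2 -1/3 0; 0 0 1]
M⁻¹ · (1/2, 12)ᵀ = (1, -3)ᵀ

p = (1, -3)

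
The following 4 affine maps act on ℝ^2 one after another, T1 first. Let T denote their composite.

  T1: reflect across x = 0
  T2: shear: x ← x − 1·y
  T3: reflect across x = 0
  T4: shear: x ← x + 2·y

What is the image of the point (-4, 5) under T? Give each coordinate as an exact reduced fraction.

T(p) = (11, 5)

T1 reflect across x = 0: (-4, 5) → (4, 5)
T2 shear: x ← x − 1·y: (4, 5) → (-1, 5)
T3 reflect across x = 0: (-1, 5) → (1, 5)
T4 shear: x ← x + 2·y: (1, 5) → (11, 5)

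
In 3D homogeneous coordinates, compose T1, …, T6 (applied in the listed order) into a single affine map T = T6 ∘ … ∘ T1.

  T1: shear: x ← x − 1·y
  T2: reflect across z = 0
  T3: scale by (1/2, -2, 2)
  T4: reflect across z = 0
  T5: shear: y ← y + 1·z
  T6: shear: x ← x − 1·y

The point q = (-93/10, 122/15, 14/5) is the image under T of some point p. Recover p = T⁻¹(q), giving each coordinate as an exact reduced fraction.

p = (-5, -8/3, 7/5)

T1 = [1 -1 0 0; 0 1 0 0; 0 0 1 0; 0 0 0 1]
T2·T1 = [1 -1 0 0; 0 1 0 0; 0 0 -1 0; 0 0 0 1]
T3·…·T1 = [1/2 -1/2 0 0; 0 -2 0 0; 0 0 -2 0; 0 0 0 1]
T4·…·T1 = [1/2 -1/2 0 0; 0 -2 0 0; 0 0 2 0; 0 0 0 1]
T5·…·T1 = [1/2 -1/2 0 0; 0 -2 2 0; 0 0 2 0; 0 0 0 1]
T6·…·T1 = [1/2 3/2 -2 0; 0 -2 2 0; 0 0 2 0; 0 0 0 1]
det M = -2; M⁻¹ = [2 3/2 1/2 0; 0 -1/2 1/2 0; 0 0 1/2 0; 0 0 0 1]
M⁻¹ · (-93/10, 122/15, 14/5)ᵀ = (-5, -8/3, 7/5)ᵀ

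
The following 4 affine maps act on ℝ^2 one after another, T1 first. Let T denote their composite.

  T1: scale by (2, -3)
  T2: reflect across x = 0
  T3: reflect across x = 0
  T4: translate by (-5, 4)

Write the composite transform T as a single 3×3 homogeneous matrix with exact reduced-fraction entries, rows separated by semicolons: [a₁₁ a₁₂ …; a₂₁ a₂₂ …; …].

T1 = [2 0 0; 0 -3 0; 0 0 1]
T2·T1 = [-2 0 0; 0 -3 0; 0 0 1]
T3·…·T1 = [2 0 0; 0 -3 0; 0 0 1]
T4·…·T1 = [2 0 -5; 0 -3 4; 0 0 1]

T = [2 0 -5; 0 -3 4; 0 0 1]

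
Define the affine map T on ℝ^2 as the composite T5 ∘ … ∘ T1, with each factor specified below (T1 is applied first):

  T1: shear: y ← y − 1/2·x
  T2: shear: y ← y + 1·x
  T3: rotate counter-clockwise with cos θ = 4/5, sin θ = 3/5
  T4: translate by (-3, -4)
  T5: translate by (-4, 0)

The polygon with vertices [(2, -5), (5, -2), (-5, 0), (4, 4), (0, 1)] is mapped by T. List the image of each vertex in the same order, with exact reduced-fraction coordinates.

image vertices: (-3, -6), (-33/10, -3/5), (-19/2, -9), (-37/5, 16/5), (-38/5, -16/5)

T1 shear: y ← y − 1/2·x: (2, -5) → (2, -6); (5, -2) → (5, -9/2); (-5, 0) → (-5, 5/2); (4, 4) → (4, 2); (0, 1) → (0, 1)
T2 shear: y ← y + 1·x: (2, -6) → (2, -4); (5, -9/2) → (5, 1/2); (-5, 5/2) → (-5, -5/2); (4, 2) → (4, 6); (0, 1) → (0, 1)
T3 rotate counter-clockwise with cos θ = 4/5, sin θ = 3/5: (2, -4) → (4, -2); (5, 1/2) → (37/10, 17/5); (-5, -5/2) → (-5/2, -5); (4, 6) → (-2/5, 36/5); (0, 1) → (-3/5, 4/5)
T4 translate by (-3, -4): (4, -2) → (1, -6); (37/10, 17/5) → (7/10, -3/5); (-5/2, -5) → (-11/2, -9); (-2/5, 36/5) → (-17/5, 16/5); (-3/5, 4/5) → (-18/5, -16/5)
T5 translate by (-4, 0): (1, -6) → (-3, -6); (7/10, -3/5) → (-33/10, -3/5); (-11/2, -9) → (-19/2, -9); (-17/5, 16/5) → (-37/5, 16/5); (-18/5, -16/5) → (-38/5, -16/5)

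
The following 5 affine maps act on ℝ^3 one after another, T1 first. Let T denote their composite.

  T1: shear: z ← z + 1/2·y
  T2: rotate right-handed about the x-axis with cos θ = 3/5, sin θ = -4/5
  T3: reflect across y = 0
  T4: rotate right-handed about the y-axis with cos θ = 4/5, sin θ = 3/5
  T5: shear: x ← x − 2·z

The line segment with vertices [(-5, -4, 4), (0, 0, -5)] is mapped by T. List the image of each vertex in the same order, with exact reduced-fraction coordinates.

T1 shear: z ← z + 1/2·y: (-5, -4, 4) → (-5, -4, 2); (0, 0, -5) → (0, 0, -5)
T2 rotate right-handed about the x-axis with cos θ = 3/5, sin θ = -4/5: (-5, -4, 2) → (-5, -4/5, 22/5); (0, 0, -5) → (0, -4, -3)
T3 reflect across y = 0: (-5, -4/5, 22/5) → (-5, 4/5, 22/5); (0, -4, -3) → (0, 4, -3)
T4 rotate right-handed about the y-axis with cos θ = 4/5, sin θ = 3/5: (-5, 4/5, 22/5) → (-34/25, 4/5, 163/25); (0, 4, -3) → (-9/5, 4, -12/5)
T5 shear: x ← x − 2·z: (-34/25, 4/5, 163/25) → (-72/5, 4/5, 163/25); (-9/5, 4, -12/5) → (3, 4, -12/5)

image vertices: (-72/5, 4/5, 163/25), (3, 4, -12/5)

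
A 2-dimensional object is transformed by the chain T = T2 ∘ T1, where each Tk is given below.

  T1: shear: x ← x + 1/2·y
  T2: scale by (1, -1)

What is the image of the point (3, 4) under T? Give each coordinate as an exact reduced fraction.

T1 shear: x ← x + 1/2·y: (3, 4) → (5, 4)
T2 scale by (1, -1): (5, 4) → (5, -4)

T(p) = (5, -4)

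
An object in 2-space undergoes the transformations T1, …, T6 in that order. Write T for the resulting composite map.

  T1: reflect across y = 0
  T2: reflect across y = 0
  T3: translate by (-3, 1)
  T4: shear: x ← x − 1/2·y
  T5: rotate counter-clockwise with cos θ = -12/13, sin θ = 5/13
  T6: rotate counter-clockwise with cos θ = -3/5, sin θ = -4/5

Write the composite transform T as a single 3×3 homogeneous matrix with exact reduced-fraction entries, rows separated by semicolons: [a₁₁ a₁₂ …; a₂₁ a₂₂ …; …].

T1 = [1 0 0; 0 -1 0; 0 0 1]
T2·T1 = [1 0 0; 0 1 0; 0 0 1]
T3·…·T1 = [1 0 -3; 0 1 1; 0 0 1]
T4·…·T1 = [1 -1/2 -7/2; 0 1 1; 0 0 1]
T5·…·T1 = [-12/13 1/13 37/13; 5/13 -29/26 -59/26; 0 0 1]
T6·…·T1 = [56/65 -61/65 -229/65; 33/65 79/130 -119/130; 0 0 1]

T = [56/65 -61/65 -229/65; 33/65 79/130 -119/130; 0 0 1]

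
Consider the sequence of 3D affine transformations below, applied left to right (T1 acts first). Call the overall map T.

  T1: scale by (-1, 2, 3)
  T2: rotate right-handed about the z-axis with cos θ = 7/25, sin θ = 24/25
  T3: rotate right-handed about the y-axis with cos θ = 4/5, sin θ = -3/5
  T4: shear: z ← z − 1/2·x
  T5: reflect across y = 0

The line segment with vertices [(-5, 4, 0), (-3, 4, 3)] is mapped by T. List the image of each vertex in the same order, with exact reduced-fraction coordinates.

image vertices: (-628/125, -176/25, -157/125), (-1359/125, -128/25, 2133/250)

T1 scale by (-1, 2, 3): (-5, 4, 0) → (5, 8, 0); (-3, 4, 3) → (3, 8, 9)
T2 rotate right-handed about the z-axis with cos θ = 7/25, sin θ = 24/25: (5, 8, 0) → (-157/25, 176/25, 0); (3, 8, 9) → (-171/25, 128/25, 9)
T3 rotate right-handed about the y-axis with cos θ = 4/5, sin θ = -3/5: (-157/25, 176/25, 0) → (-628/125, 176/25, -471/125); (-171/25, 128/25, 9) → (-1359/125, 128/25, 387/125)
T4 shear: z ← z − 1/2·x: (-628/125, 176/25, -471/125) → (-628/125, 176/25, -157/125); (-1359/125, 128/25, 387/125) → (-1359/125, 128/25, 2133/250)
T5 reflect across y = 0: (-628/125, 176/25, -157/125) → (-628/125, -176/25, -157/125); (-1359/125, 128/25, 2133/250) → (-1359/125, -128/25, 2133/250)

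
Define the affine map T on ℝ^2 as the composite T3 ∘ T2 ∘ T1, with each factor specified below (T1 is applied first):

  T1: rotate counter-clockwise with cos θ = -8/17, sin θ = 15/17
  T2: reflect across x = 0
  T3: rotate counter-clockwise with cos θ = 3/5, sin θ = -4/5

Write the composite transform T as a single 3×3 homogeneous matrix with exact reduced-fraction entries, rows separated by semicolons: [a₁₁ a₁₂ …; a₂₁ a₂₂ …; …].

T = [84/85 13/85 0; 13/85 -84/85 0; 0 0 1]

T1 = [-8/17 -15/17 0; 15/17 -8/17 0; 0 0 1]
T2·T1 = [8/17 15/17 0; 15/17 -8/17 0; 0 0 1]
T3·…·T1 = [84/85 13/85 0; 13/85 -84/85 0; 0 0 1]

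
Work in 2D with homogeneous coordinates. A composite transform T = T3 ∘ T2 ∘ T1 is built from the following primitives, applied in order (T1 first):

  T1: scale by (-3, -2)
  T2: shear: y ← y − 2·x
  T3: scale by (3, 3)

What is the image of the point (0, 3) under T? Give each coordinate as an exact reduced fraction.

T1 scale by (-3, -2): (0, 3) → (0, -6)
T2 shear: y ← y − 2·x: (0, -6) → (0, -6)
T3 scale by (3, 3): (0, -6) → (0, -18)

T(p) = (0, -18)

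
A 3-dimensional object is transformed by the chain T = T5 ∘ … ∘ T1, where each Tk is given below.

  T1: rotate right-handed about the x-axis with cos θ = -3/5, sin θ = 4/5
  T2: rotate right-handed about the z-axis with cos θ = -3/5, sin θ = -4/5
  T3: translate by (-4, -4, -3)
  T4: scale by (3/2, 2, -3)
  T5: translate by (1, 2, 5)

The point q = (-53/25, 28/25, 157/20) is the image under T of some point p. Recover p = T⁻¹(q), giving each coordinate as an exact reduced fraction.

T1 = [1 0 0 0; 0 -3/5 -4/5 0; 0 4/5 -3/5 0; 0 0 0 1]
T2·T1 = [-3/5 -12/25 -16/25 0; -4/5 9/25 12/25 0; 0 4/5 -3/5 0; 0 0 0 1]
T3·…·T1 = [-3/5 -12/25 -16/25 -4; -4/5 9/25 12/25 -4; 0 4/5 -3/5 -3; 0 0 0 1]
T4·…·T1 = [-9/10 -18/25 -24/25 -6; -8/5 18/25 24/25 -8; 0 -12/5 9/5 9; 0 0 0 1]
T5·…·T1 = [-9/10 -18/25 -24/25 -5; -8/5 18/25 24/25 -6; 0 -12/5 9/5 14; 0 0 0 1]
det M = -9; M⁻¹ = [-2/5 -2/5 0 -22/5; -8/25 9/50 -4/15 241/75; -32/75 6/25 1/5 -262/75; 0 0 0 1]
M⁻¹ · (-53/25, 28/25, 157/20)ᵀ = (-4, 2, -3/4)ᵀ

p = (-4, 2, -3/4)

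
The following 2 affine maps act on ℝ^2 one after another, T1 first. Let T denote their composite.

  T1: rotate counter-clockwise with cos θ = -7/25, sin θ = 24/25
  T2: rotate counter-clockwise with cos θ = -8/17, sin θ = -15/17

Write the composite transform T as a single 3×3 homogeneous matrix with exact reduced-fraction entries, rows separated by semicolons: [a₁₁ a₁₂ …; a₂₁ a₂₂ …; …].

T1 = [-7/25 -24/25 0; 24/25 -7/25 0; 0 0 1]
T2·T1 = [416/425 87/425 0; -87/425 416/425 0; 0 0 1]

T = [416/425 87/425 0; -87/425 416/425 0; 0 0 1]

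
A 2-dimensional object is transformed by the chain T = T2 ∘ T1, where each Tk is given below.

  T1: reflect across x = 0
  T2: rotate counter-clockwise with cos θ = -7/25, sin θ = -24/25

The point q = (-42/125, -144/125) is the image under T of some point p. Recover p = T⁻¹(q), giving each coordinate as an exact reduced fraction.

T1 = [-1 0 0; 0 1 0; 0 0 1]
T2·T1 = [7/25 24/25 0; 24/25 -7/25 0; 0 0 1]
det M = -1; M⁻¹ = [7/25 24/25 0; 24/25 -7/25 0; 0 0 1]
M⁻¹ · (-42/125, -144/125)ᵀ = (-6/5, 0)ᵀ

p = (-6/5, 0)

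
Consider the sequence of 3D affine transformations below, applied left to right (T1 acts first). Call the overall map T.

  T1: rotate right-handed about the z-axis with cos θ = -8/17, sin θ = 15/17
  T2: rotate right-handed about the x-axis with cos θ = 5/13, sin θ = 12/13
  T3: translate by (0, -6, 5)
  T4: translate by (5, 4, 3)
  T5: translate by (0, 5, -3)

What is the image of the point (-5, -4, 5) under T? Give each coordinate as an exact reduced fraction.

T(p) = (185/17, -44/17, 78/17)

T1 rotate right-handed about the z-axis with cos θ = -8/17, sin θ = 15/17: (-5, -4, 5) → (100/17, -43/17, 5)
T2 rotate right-handed about the x-axis with cos θ = 5/13, sin θ = 12/13: (100/17, -43/17, 5) → (100/17, -95/17, -7/17)
T3 translate by (0, -6, 5): (100/17, -95/17, -7/17) → (100/17, -197/17, 78/17)
T4 translate by (5, 4, 3): (100/17, -197/17, 78/17) → (185/17, -129/17, 129/17)
T5 translate by (0, 5, -3): (185/17, -129/17, 129/17) → (185/17, -44/17, 78/17)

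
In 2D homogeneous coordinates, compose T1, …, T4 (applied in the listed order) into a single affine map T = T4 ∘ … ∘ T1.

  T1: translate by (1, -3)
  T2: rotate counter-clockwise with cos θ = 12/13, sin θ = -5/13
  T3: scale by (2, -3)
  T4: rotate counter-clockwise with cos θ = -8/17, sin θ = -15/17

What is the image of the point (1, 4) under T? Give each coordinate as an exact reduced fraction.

T(p) = (-554/221, -822/221)

T1 translate by (1, -3): (1, 4) → (2, 1)
T2 rotate counter-clockwise with cos θ = 12/13, sin θ = -5/13: (2, 1) → (29/13, 2/13)
T3 scale by (2, -3): (29/13, 2/13) → (58/13, -6/13)
T4 rotate counter-clockwise with cos θ = -8/17, sin θ = -15/17: (58/13, -6/13) → (-554/221, -822/221)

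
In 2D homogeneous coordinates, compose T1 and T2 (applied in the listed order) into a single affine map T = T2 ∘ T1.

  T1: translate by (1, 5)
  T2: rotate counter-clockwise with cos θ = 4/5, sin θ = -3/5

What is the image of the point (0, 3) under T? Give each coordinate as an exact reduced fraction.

T(p) = (28/5, 29/5)

T1 translate by (1, 5): (0, 3) → (1, 8)
T2 rotate counter-clockwise with cos θ = 4/5, sin θ = -3/5: (1, 8) → (28/5, 29/5)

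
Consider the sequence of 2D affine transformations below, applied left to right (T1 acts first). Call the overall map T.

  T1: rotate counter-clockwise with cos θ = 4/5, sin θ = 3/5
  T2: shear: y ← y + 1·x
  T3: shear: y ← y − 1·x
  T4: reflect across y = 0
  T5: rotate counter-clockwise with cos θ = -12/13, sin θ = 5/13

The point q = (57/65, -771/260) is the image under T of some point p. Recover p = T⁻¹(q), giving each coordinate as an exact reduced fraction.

p = (-3, -3/4)

T1 = [4/5 -3/5 0; 3/5 4/5 0; 0 0 1]
T2·T1 = [4/5 -3/5 0; 7/5 1/5 0; 0 0 1]
T3·…·T1 = [4/5 -3/5 0; 3/5 4/5 0; 0 0 1]
T4·…·T1 = [4/5 -3/5 0; -3/5 -4/5 0; 0 0 1]
T5·…·T1 = [-33/65 56/65 0; 56/65 33/65 0; 0 0 1]
det M = -1; M⁻¹ = [-33/65 56/65 0; 56/65 33/65 0; 0 0 1]
M⁻¹ · (57/65, -771/260)ᵀ = (-3, -3/4)ᵀ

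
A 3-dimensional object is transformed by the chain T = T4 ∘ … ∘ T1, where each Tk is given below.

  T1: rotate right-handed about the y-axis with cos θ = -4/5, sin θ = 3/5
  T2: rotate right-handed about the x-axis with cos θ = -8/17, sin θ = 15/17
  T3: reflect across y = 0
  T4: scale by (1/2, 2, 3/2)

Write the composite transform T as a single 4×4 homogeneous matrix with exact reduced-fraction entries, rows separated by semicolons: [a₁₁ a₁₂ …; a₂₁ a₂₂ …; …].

T = [-2/5 0 3/10 0; -18/17 16/17 -24/17 0; 36/85 45/34 48/85 0; 0 0 0 1]

T1 = [-4/5 0 3/5 0; 0 1 0 0; -3/5 0 -4/5 0; 0 0 0 1]
T2·T1 = [-4/5 0 3/5 0; 9/17 -8/17 12/17 0; 24/85 15/17 32/85 0; 0 0 0 1]
T3·…·T1 = [-4/5 0 3/5 0; -9/17 8/17 -12/17 0; 24/85 15/17 32/85 0; 0 0 0 1]
T4·…·T1 = [-2/5 0 3/10 0; -18/17 16/17 -24/17 0; 36/85 45/34 48/85 0; 0 0 0 1]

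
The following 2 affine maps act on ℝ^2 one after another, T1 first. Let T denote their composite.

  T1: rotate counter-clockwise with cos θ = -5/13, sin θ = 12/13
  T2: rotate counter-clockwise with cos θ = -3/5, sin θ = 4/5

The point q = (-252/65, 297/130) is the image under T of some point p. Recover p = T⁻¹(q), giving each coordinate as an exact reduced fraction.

p = (0, -9/2)

T1 = [-5/13 -12/13 0; 12/13 -5/13 0; 0 0 1]
T2·T1 = [-33/65 56/65 0; -56/65 -33/65 0; 0 0 1]
det M = 1; M⁻¹ = [-33/65 -56/65 0; 56/65 -33/65 0; 0 0 1]
M⁻¹ · (-252/65, 297/130)ᵀ = (0, -9/2)ᵀ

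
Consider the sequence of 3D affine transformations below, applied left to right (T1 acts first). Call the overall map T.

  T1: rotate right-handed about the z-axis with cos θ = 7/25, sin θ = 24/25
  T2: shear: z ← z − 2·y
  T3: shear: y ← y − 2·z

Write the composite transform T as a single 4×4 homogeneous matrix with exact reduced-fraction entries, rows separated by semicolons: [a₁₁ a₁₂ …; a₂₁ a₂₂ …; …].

T1 = [7/25 -24/25 0 0; 24/25 7/25 0 0; 0 0 1 0; 0 0 0 1]
T2·T1 = [7/25 -24/25 0 0; 24/25 7/25 0 0; -48/25 -14/25 1 0; 0 0 0 1]
T3·…·T1 = [7/25 -24/25 0 0; 24/5 7/5 -2 0; -48/25 -14/25 1 0; 0 0 0 1]

T = [7/25 -24/25 0 0; 24/5 7/5 -2 0; -48/25 -14/25 1 0; 0 0 0 1]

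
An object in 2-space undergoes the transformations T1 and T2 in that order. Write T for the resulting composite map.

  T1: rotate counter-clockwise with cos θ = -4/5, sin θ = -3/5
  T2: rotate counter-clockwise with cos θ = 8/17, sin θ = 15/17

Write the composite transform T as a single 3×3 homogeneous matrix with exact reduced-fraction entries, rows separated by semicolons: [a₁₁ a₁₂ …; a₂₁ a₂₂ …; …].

T1 = [-4/5 3/5 0; -3/5 -4/5 0; 0 0 1]
T2·T1 = [13/85 84/85 0; -84/85 13/85 0; 0 0 1]

T = [13/85 84/85 0; -84/85 13/85 0; 0 0 1]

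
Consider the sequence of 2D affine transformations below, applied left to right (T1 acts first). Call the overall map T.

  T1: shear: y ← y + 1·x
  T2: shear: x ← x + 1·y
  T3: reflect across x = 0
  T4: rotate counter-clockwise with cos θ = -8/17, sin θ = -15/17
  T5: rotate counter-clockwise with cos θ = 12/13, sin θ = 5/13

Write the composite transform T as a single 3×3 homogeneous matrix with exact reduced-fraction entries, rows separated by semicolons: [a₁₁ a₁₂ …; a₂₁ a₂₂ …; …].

T1 = [1 0 0; 1 1 0; 0 0 1]
T2·T1 = [2 1 0; 1 1 0; 0 0 1]
T3·…·T1 = [-2 -1 0; 1 1 0; 0 0 1]
T4·…·T1 = [31/17 23/17 0; 22/17 7/17 0; 0 0 1]
T5·…·T1 = [262/221 241/221 0; 419/221 199/221 0; 0 0 1]

T = [262/221 241/221 0; 419/221 199/221 0; 0 0 1]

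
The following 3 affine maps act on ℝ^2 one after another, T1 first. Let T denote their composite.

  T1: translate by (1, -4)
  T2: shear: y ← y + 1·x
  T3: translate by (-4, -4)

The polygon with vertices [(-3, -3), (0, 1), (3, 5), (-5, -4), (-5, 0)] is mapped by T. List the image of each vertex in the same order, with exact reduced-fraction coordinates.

image vertices: (-6, -13), (-3, -6), (0, 1), (-8, -16), (-8, -12)

T1 translate by (1, -4): (-3, -3) → (-2, -7); (0, 1) → (1, -3); (3, 5) → (4, 1); (-5, -4) → (-4, -8); (-5, 0) → (-4, -4)
T2 shear: y ← y + 1·x: (-2, -7) → (-2, -9); (1, -3) → (1, -2); (4, 1) → (4, 5); (-4, -8) → (-4, -12); (-4, -4) → (-4, -8)
T3 translate by (-4, -4): (-2, -9) → (-6, -13); (1, -2) → (-3, -6); (4, 5) → (0, 1); (-4, -12) → (-8, -16); (-4, -8) → (-8, -12)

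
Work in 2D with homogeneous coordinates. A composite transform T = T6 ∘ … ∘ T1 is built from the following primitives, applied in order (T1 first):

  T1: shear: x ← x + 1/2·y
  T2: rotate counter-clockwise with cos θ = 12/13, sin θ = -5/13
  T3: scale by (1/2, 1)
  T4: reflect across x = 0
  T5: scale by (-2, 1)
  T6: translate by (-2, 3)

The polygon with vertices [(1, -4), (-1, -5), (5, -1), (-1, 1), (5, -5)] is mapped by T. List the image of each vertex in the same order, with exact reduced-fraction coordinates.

image vertices: (-58/13, -4/13), (-93/13, -7/26), (23/13, 9/26), (-27/13, 107/26), (-21/13, -67/26)

T1 shear: x ← x + 1/2·y: (1, -4) → (-1, -4); (-1, -5) → (-7/2, -5); (5, -1) → (9/2, -1); (-1, 1) → (-1/2, 1); (5, -5) → (5/2, -5)
T2 rotate counter-clockwise with cos θ = 12/13, sin θ = -5/13: (-1, -4) → (-32/13, -43/13); (-7/2, -5) → (-67/13, -85/26); (9/2, -1) → (49/13, -69/26); (-1/2, 1) → (-1/13, 29/26); (5/2, -5) → (5/13, -145/26)
T3 scale by (1/2, 1): (-32/13, -43/13) → (-16/13, -43/13); (-67/13, -85/26) → (-67/26, -85/26); (49/13, -69/26) → (49/26, -69/26); (-1/13, 29/26) → (-1/26, 29/26); (5/13, -145/26) → (5/26, -145/26)
T4 reflect across x = 0: (-16/13, -43/13) → (16/13, -43/13); (-67/26, -85/26) → (67/26, -85/26); (49/26, -69/26) → (-49/26, -69/26); (-1/26, 29/26) → (1/26, 29/26); (5/26, -145/26) → (-5/26, -145/26)
T5 scale by (-2, 1): (16/13, -43/13) → (-32/13, -43/13); (67/26, -85/26) → (-67/13, -85/26); (-49/26, -69/26) → (49/13, -69/26); (1/26, 29/26) → (-1/13, 29/26); (-5/26, -145/26) → (5/13, -145/26)
T6 translate by (-2, 3): (-32/13, -43/13) → (-58/13, -4/13); (-67/13, -85/26) → (-93/13, -7/26); (49/13, -69/26) → (23/13, 9/26); (-1/13, 29/26) → (-27/13, 107/26); (5/13, -145/26) → (-21/13, -67/26)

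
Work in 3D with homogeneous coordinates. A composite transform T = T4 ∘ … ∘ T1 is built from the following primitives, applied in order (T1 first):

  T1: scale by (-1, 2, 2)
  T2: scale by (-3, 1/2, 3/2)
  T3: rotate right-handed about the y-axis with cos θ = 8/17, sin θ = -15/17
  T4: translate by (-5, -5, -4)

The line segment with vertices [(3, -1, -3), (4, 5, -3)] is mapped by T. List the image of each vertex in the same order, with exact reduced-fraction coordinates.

T1 scale by (-1, 2, 2): (3, -1, -3) → (-3, -2, -6); (4, 5, -3) → (-4, 10, -6)
T2 scale by (-3, 1/2, 3/2): (-3, -2, -6) → (9, -1, -9); (-4, 10, -6) → (12, 5, -9)
T3 rotate right-handed about the y-axis with cos θ = 8/17, sin θ = -15/17: (9, -1, -9) → (207/17, -1, 63/17); (12, 5, -9) → (231/17, 5, 108/17)
T4 translate by (-5, -5, -4): (207/17, -1, 63/17) → (122/17, -6, -5/17); (231/17, 5, 108/17) → (146/17, 0, 40/17)

image vertices: (122/17, -6, -5/17), (146/17, 0, 40/17)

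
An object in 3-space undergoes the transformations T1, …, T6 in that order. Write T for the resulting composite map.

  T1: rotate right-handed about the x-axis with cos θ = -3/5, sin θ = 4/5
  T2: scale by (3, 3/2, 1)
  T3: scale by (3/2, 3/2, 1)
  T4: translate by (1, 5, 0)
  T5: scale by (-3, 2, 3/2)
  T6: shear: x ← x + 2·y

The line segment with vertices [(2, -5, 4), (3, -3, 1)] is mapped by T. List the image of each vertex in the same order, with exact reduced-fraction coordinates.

T1 rotate right-handed about the x-axis with cos θ = -3/5, sin θ = 4/5: (2, -5, 4) → (2, -1/5, -32/5); (3, -3, 1) → (3, 1, -3)
T2 scale by (3, 3/2, 1): (2, -1/5, -32/5) → (6, -3/10, -32/5); (3, 1, -3) → (9, 3/2, -3)
T3 scale by (3/2, 3/2, 1): (6, -3/10, -32/5) → (9, -9/20, -32/5); (9, 3/2, -3) → (27/2, 9/4, -3)
T4 translate by (1, 5, 0): (9, -9/20, -32/5) → (10, 91/20, -32/5); (27/2, 9/4, -3) → (29/2, 29/4, -3)
T5 scale by (-3, 2, 3/2): (10, 91/20, -32/5) → (-30, 91/10, -48/5); (29/2, 29/4, -3) → (-87/2, 29/2, -9/2)
T6 shear: x ← x + 2·y: (-30, 91/10, -48/5) → (-59/5, 91/10, -48/5); (-87/2, 29/2, -9/2) → (-29/2, 29/2, -9/2)

image vertices: (-59/5, 91/10, -48/5), (-29/2, 29/2, -9/2)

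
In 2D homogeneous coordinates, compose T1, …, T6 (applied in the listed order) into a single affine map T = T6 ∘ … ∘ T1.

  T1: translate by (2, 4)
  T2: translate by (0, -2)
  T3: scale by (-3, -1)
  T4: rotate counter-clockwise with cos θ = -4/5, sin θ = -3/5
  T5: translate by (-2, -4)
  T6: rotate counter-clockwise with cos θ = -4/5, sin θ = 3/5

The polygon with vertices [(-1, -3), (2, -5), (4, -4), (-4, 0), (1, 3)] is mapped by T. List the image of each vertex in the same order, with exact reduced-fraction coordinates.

image vertices: (1, 3), (-8, 5), (-14, 4), (10, 0), (-5, -3)

T1 translate by (2, 4): (-1, -3) → (1, 1); (2, -5) → (4, -1); (4, -4) → (6, 0); (-4, 0) → (-2, 4); (1, 3) → (3, 7)
T2 translate by (0, -2): (1, 1) → (1, -1); (4, -1) → (4, -3); (6, 0) → (6, -2); (-2, 4) → (-2, 2); (3, 7) → (3, 5)
T3 scale by (-3, -1): (1, -1) → (-3, 1); (4, -3) → (-12, 3); (6, -2) → (-18, 2); (-2, 2) → (6, -2); (3, 5) → (-9, -5)
T4 rotate counter-clockwise with cos θ = -4/5, sin θ = -3/5: (-3, 1) → (3, 1); (-12, 3) → (57/5, 24/5); (-18, 2) → (78/5, 46/5); (6, -2) → (-6, -2); (-9, -5) → (21/5, 47/5)
T5 translate by (-2, -4): (3, 1) → (1, -3); (57/5, 24/5) → (47/5, 4/5); (78/5, 46/5) → (68/5, 26/5); (-6, -2) → (-8, -6); (21/5, 47/5) → (11/5, 27/5)
T6 rotate counter-clockwise with cos θ = -4/5, sin θ = 3/5: (1, -3) → (1, 3); (47/5, 4/5) → (-8, 5); (68/5, 26/5) → (-14, 4); (-8, -6) → (10, 0); (11/5, 27/5) → (-5, -3)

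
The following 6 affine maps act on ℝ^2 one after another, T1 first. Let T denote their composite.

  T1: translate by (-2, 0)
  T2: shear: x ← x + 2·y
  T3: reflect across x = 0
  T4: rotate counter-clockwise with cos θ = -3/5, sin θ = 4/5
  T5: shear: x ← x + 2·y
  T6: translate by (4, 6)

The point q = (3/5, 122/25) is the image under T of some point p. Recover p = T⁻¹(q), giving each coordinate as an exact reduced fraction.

p = (-1, 8/5)

T1 = [1 0 -2; 0 1 0; 0 0 1]
T2·T1 = [1 2 -2; 0 1 0; 0 0 1]
T3·…·T1 = [-1 -2 2; 0 1 0; 0 0 1]
T4·…·T1 = [3/5 2/5 -6/5; -4/5 -11/5 8/5; 0 0 1]
T5·…·T1 = [-1 -4 2; -4/5 -11/5 8/5; 0 0 1]
T6·…·T1 = [-1 -4 6; -4/5 -11/5 38/5; 0 0 1]
det M = -1; M⁻¹ = [11/5 -4 86/5; -4/5 1 -14/5; 0 0 1]
M⁻¹ · (3/5, 122/25)ᵀ = (-1, 8/5)ᵀ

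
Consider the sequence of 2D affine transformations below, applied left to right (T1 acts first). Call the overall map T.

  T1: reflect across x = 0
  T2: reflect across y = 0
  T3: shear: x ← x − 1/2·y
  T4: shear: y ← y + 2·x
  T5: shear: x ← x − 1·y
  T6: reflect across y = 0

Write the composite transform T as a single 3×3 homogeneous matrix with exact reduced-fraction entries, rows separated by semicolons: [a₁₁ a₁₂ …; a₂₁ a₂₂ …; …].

T1 = [-1 0 0; 0 1 0; 0 0 1]
T2·T1 = [-1 0 0; 0 -1 0; 0 0 1]
T3·…·T1 = [-1 1/2 0; 0 -1 0; 0 0 1]
T4·…·T1 = [-1 1/2 0; -2 0 0; 0 0 1]
T5·…·T1 = [1 1/2 0; -2 0 0; 0 0 1]
T6·…·T1 = [1 1/2 0; 2 0 0; 0 0 1]

T = [1 1/2 0; 2 0 0; 0 0 1]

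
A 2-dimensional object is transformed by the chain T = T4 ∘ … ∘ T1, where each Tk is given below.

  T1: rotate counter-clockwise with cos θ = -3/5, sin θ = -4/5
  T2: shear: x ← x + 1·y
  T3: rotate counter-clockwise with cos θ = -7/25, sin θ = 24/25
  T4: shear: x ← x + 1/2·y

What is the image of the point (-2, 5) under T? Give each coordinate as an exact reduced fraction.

T(p) = (23/10, 101/25)

T1 rotate counter-clockwise with cos θ = -3/5, sin θ = -4/5: (-2, 5) → (26/5, -7/5)
T2 shear: x ← x + 1·y: (26/5, -7/5) → (19/5, -7/5)
T3 rotate counter-clockwise with cos θ = -7/25, sin θ = 24/25: (19/5, -7/5) → (7/25, 101/25)
T4 shear: x ← x + 1/2·y: (7/25, 101/25) → (23/10, 101/25)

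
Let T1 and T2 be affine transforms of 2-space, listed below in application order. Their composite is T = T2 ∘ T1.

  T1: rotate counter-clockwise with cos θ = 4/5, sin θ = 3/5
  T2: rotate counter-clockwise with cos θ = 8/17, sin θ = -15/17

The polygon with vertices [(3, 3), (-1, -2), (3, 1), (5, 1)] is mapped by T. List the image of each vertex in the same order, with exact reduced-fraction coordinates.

image vertices: (339/85, 123/85), (-149/85, -118/85), (267/85, -31/85), (421/85, -103/85)

T1 rotate counter-clockwise with cos θ = 4/5, sin θ = 3/5: (3, 3) → (3/5, 21/5); (-1, -2) → (2/5, -11/5); (3, 1) → (9/5, 13/5); (5, 1) → (17/5, 19/5)
T2 rotate counter-clockwise with cos θ = 8/17, sin θ = -15/17: (3/5, 21/5) → (339/85, 123/85); (2/5, -11/5) → (-149/85, -118/85); (9/5, 13/5) → (267/85, -31/85); (17/5, 19/5) → (421/85, -103/85)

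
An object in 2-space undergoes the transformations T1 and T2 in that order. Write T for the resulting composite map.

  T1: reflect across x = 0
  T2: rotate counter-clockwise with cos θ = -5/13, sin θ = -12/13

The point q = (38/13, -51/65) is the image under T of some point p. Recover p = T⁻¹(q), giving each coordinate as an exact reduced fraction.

T1 = [-1 0 0; 0 1 0; 0 0 1]
T2·T1 = [5/13 12/13 0; 12/13 -5/13 0; 0 0 1]
det M = -1; M⁻¹ = [5/13 12/13 0; 12/13 -5/13 0; 0 0 1]
M⁻¹ · (38/13, -51/65)ᵀ = (2/5, 3)ᵀ

p = (2/5, 3)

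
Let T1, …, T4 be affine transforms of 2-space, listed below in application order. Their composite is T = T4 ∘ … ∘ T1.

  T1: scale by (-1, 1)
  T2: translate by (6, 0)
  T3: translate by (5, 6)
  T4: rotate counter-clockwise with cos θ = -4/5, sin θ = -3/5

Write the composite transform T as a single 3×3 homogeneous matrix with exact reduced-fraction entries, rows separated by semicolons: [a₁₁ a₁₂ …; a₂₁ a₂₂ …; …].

T = [4/5 3/5 -26/5; 3/5 -4/5 -57/5; 0 0 1]

T1 = [-1 0 0; 0 1 0; 0 0 1]
T2·T1 = [-1 0 6; 0 1 0; 0 0 1]
T3·…·T1 = [-1 0 11; 0 1 6; 0 0 1]
T4·…·T1 = [4/5 3/5 -26/5; 3/5 -4/5 -57/5; 0 0 1]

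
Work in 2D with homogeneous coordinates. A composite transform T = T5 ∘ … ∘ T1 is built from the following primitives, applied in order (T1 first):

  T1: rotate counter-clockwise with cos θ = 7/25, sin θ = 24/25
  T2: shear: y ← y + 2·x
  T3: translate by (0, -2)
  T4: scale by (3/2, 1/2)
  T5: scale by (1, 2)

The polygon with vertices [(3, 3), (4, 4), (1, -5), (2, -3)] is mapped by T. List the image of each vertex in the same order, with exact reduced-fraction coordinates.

image vertices: (-153/50, -59/25), (-102/25, -62/25), (381/50, 193/25), (129/25, 149/25)

T1 rotate counter-clockwise with cos θ = 7/25, sin θ = 24/25: (3, 3) → (-51/25, 93/25); (4, 4) → (-68/25, 124/25); (1, -5) → (127/25, -11/25); (2, -3) → (86/25, 27/25)
T2 shear: y ← y + 2·x: (-51/25, 93/25) → (-51/25, -9/25); (-68/25, 124/25) → (-68/25, -12/25); (127/25, -11/25) → (127/25, 243/25); (86/25, 27/25) → (86/25, 199/25)
T3 translate by (0, -2): (-51/25, -9/25) → (-51/25, -59/25); (-68/25, -12/25) → (-68/25, -62/25); (127/25, 243/25) → (127/25, 193/25); (86/25, 199/25) → (86/25, 149/25)
T4 scale by (3/2, 1/2): (-51/25, -59/25) → (-153/50, -59/50); (-68/25, -62/25) → (-102/25, -31/25); (127/25, 193/25) → (381/50, 193/50); (86/25, 149/25) → (129/25, 149/50)
T5 scale by (1, 2): (-153/50, -59/50) → (-153/50, -59/25); (-102/25, -31/25) → (-102/25, -62/25); (381/50, 193/50) → (381/50, 193/25); (129/25, 149/50) → (129/25, 149/25)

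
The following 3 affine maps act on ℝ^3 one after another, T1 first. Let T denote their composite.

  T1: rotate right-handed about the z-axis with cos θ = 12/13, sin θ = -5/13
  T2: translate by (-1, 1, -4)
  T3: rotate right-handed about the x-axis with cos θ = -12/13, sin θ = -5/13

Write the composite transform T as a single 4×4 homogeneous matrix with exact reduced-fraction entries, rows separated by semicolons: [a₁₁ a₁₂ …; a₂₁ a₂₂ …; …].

T1 = [12/13 5/13 0 0; -5/13 12/13 0 0; 0 0 1 0; 0 0 0 1]
T2·T1 = [12/13 5/13 0 -1; -5/13 12/13 0 1; 0 0 1 -4; 0 0 0 1]
T3·…·T1 = [12/13 5/13 0 -1; 60/169 -144/169 5/13 -32/13; 25/169 -60/169 -12/13 43/13; 0 0 0 1]

T = [12/13 5/13 0 -1; 60/169 -144/169 5/13 -32/13; 25/169 -60/169 -12/13 43/13; 0 0 0 1]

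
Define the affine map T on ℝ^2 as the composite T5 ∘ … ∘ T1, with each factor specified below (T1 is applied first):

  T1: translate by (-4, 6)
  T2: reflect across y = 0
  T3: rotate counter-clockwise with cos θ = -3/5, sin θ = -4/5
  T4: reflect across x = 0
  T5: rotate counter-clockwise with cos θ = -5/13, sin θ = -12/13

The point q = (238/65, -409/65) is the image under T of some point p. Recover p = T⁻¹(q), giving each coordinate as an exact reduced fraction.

p = (2, 1)

T1 = [1 0 -4; 0 1 6; 0 0 1]
T2·T1 = [1 0 -4; 0 -1 -6; 0 0 1]
T3·…·T1 = [-3/5 -4/5 -12/5; -4/5 3/5 34/5; 0 0 1]
T4·…·T1 = [3/5 4/5 12/5; -4/5 3/5 34/5; 0 0 1]
T5·…·T1 = [-63/65 16/65 348/65; -16/65 -63/65 -314/65; 0 0 1]
det M = 1; M⁻¹ = [-63/65 -16/65 4; 16/65 -63/65 -6; 0 0 1]
M⁻¹ · (238/65, -409/65)ᵀ = (2, 1)ᵀ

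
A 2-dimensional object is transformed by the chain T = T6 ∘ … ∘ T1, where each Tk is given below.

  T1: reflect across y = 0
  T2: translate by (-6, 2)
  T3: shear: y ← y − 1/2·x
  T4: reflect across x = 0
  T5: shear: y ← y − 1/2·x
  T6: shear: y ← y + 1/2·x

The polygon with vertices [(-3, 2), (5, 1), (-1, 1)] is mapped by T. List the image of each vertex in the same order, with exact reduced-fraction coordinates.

image vertices: (9, 9/2), (1, 3/2), (7, 9/2)

T1 reflect across y = 0: (-3, 2) → (-3, -2); (5, 1) → (5, -1); (-1, 1) → (-1, -1)
T2 translate by (-6, 2): (-3, -2) → (-9, 0); (5, -1) → (-1, 1); (-1, -1) → (-7, 1)
T3 shear: y ← y − 1/2·x: (-9, 0) → (-9, 9/2); (-1, 1) → (-1, 3/2); (-7, 1) → (-7, 9/2)
T4 reflect across x = 0: (-9, 9/2) → (9, 9/2); (-1, 3/2) → (1, 3/2); (-7, 9/2) → (7, 9/2)
T5 shear: y ← y − 1/2·x: (9, 9/2) → (9, 0); (1, 3/2) → (1, 1); (7, 9/2) → (7, 1)
T6 shear: y ← y + 1/2·x: (9, 0) → (9, 9/2); (1, 1) → (1, 3/2); (7, 1) → (7, 9/2)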